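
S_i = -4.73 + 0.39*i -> [-4.73, -4.34, -3.95, -3.56, -3.17]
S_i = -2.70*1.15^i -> [-2.7, -3.1, -3.57, -4.11, -4.72]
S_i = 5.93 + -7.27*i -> [5.93, -1.34, -8.61, -15.88, -23.15]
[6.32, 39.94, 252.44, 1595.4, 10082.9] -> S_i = 6.32*6.32^i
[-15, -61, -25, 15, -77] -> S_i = Random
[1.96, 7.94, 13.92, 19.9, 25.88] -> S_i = 1.96 + 5.98*i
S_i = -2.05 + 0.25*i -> [-2.05, -1.8, -1.55, -1.3, -1.05]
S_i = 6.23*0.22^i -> [6.23, 1.37, 0.3, 0.07, 0.01]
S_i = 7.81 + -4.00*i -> [7.81, 3.81, -0.19, -4.19, -8.19]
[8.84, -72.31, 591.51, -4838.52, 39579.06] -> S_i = 8.84*(-8.18)^i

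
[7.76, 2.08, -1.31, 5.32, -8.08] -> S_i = Random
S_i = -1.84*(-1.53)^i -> [-1.84, 2.82, -4.31, 6.59, -10.08]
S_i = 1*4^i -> [1, 4, 16, 64, 256]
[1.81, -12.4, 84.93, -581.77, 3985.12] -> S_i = 1.81*(-6.85)^i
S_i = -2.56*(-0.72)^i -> [-2.56, 1.84, -1.33, 0.96, -0.69]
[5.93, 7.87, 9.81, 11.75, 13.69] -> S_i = 5.93 + 1.94*i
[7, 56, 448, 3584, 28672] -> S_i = 7*8^i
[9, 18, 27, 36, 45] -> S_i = 9 + 9*i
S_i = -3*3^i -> [-3, -9, -27, -81, -243]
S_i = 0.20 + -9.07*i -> [0.2, -8.87, -17.94, -27.01, -36.08]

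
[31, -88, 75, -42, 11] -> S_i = Random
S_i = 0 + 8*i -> [0, 8, 16, 24, 32]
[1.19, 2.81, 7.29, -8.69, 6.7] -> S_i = Random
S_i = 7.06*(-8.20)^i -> [7.06, -57.89, 474.71, -3892.66, 31919.8]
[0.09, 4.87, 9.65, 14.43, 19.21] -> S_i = 0.09 + 4.78*i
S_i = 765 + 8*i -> [765, 773, 781, 789, 797]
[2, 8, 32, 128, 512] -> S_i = 2*4^i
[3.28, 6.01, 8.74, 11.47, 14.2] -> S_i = 3.28 + 2.73*i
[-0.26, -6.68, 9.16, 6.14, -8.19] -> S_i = Random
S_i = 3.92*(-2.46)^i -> [3.92, -9.64, 23.72, -58.36, 143.56]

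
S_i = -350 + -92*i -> [-350, -442, -534, -626, -718]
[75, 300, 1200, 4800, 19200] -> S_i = 75*4^i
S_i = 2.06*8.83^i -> [2.06, 18.19, 160.62, 1418.24, 12523.05]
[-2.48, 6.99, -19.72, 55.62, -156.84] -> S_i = -2.48*(-2.82)^i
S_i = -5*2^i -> [-5, -10, -20, -40, -80]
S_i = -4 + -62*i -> [-4, -66, -128, -190, -252]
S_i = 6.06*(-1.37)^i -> [6.06, -8.3, 11.37, -15.58, 21.35]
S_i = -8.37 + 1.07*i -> [-8.37, -7.3, -6.23, -5.16, -4.09]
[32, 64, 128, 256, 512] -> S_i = 32*2^i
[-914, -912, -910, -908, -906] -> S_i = -914 + 2*i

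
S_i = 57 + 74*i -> [57, 131, 205, 279, 353]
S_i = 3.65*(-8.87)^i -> [3.65, -32.38, 287.17, -2547.2, 22593.7]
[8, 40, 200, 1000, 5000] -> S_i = 8*5^i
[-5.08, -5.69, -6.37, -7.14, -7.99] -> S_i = -5.08*1.12^i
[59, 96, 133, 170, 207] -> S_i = 59 + 37*i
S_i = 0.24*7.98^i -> [0.24, 1.92, 15.28, 121.96, 973.25]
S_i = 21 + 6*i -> [21, 27, 33, 39, 45]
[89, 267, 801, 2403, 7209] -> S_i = 89*3^i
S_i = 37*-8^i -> [37, -296, 2368, -18944, 151552]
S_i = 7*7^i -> [7, 49, 343, 2401, 16807]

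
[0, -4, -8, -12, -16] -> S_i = 0 + -4*i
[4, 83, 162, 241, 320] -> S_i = 4 + 79*i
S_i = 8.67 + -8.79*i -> [8.67, -0.12, -8.91, -17.7, -26.49]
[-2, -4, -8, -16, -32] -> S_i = -2*2^i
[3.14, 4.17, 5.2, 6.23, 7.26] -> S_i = 3.14 + 1.03*i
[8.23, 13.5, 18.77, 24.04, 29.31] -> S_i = 8.23 + 5.27*i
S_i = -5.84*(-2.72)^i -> [-5.84, 15.88, -43.21, 117.52, -319.66]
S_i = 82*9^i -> [82, 738, 6642, 59778, 538002]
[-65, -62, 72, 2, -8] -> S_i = Random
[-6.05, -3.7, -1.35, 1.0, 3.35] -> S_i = -6.05 + 2.35*i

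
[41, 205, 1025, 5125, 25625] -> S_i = 41*5^i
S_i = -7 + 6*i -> [-7, -1, 5, 11, 17]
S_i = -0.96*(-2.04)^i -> [-0.96, 1.96, -4.0, 8.15, -16.63]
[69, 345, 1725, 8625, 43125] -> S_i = 69*5^i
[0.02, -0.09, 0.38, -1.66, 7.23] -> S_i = 0.02*(-4.36)^i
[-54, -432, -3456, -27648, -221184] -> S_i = -54*8^i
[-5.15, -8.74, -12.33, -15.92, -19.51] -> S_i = -5.15 + -3.59*i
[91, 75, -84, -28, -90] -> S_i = Random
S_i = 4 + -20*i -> [4, -16, -36, -56, -76]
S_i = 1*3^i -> [1, 3, 9, 27, 81]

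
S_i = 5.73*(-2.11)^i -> [5.73, -12.09, 25.51, -53.83, 113.58]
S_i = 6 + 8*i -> [6, 14, 22, 30, 38]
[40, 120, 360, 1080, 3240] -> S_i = 40*3^i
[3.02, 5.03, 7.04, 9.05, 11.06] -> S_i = 3.02 + 2.01*i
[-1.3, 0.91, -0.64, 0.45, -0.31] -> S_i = -1.30*(-0.70)^i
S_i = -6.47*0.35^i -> [-6.47, -2.26, -0.79, -0.28, -0.1]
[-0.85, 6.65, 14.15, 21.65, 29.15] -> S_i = -0.85 + 7.50*i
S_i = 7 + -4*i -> [7, 3, -1, -5, -9]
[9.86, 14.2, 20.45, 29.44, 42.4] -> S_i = 9.86*1.44^i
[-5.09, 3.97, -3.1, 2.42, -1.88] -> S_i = -5.09*(-0.78)^i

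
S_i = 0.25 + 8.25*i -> [0.25, 8.5, 16.75, 25.0, 33.25]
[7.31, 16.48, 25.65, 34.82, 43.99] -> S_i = 7.31 + 9.17*i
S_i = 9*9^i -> [9, 81, 729, 6561, 59049]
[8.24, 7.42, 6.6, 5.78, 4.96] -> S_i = 8.24 + -0.82*i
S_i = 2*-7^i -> [2, -14, 98, -686, 4802]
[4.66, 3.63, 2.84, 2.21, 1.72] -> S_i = 4.66*0.78^i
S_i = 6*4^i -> [6, 24, 96, 384, 1536]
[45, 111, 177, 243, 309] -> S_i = 45 + 66*i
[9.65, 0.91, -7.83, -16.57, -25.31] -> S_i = 9.65 + -8.74*i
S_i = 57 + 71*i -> [57, 128, 199, 270, 341]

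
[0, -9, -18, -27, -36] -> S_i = 0 + -9*i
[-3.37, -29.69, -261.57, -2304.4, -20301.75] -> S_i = -3.37*8.81^i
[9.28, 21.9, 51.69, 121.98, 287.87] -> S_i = 9.28*2.36^i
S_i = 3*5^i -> [3, 15, 75, 375, 1875]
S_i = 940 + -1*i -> [940, 939, 938, 937, 936]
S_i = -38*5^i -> [-38, -190, -950, -4750, -23750]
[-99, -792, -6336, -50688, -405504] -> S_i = -99*8^i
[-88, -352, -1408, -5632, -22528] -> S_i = -88*4^i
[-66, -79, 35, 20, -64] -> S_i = Random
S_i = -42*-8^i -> [-42, 336, -2688, 21504, -172032]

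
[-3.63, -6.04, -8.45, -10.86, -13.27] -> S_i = -3.63 + -2.41*i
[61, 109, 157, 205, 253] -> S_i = 61 + 48*i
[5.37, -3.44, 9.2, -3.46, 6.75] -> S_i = Random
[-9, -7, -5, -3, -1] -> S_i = -9 + 2*i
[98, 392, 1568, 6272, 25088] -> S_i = 98*4^i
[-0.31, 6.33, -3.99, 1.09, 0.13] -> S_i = Random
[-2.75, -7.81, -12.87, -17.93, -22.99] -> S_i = -2.75 + -5.06*i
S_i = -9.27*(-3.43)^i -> [-9.27, 31.8, -109.06, 374.08, -1283.09]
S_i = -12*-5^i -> [-12, 60, -300, 1500, -7500]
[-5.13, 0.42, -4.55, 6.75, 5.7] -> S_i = Random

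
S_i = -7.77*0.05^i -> [-7.77, -0.39, -0.02, -0.0, -0.0]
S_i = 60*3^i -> [60, 180, 540, 1620, 4860]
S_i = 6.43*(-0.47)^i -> [6.43, -3.02, 1.42, -0.67, 0.31]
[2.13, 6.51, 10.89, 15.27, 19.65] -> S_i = 2.13 + 4.38*i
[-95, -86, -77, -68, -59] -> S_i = -95 + 9*i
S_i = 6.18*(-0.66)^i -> [6.18, -4.08, 2.69, -1.78, 1.17]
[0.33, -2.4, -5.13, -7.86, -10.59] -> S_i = 0.33 + -2.73*i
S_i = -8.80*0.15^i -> [-8.8, -1.32, -0.2, -0.03, -0.0]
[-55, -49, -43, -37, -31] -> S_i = -55 + 6*i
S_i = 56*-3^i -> [56, -168, 504, -1512, 4536]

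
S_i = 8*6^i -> [8, 48, 288, 1728, 10368]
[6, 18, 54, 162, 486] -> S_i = 6*3^i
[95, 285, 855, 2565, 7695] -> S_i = 95*3^i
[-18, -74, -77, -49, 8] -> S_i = Random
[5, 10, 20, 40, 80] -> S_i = 5*2^i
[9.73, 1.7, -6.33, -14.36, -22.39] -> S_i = 9.73 + -8.03*i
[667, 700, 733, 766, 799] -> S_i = 667 + 33*i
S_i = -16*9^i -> [-16, -144, -1296, -11664, -104976]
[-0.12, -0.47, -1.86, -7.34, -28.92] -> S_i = -0.12*3.94^i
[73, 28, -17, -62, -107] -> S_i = 73 + -45*i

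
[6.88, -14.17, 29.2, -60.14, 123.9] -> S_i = 6.88*(-2.06)^i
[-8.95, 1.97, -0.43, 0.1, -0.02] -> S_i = -8.95*(-0.22)^i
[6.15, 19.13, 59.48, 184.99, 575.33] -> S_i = 6.15*3.11^i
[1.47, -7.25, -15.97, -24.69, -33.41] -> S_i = 1.47 + -8.72*i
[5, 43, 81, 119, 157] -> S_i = 5 + 38*i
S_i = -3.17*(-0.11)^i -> [-3.17, 0.35, -0.04, 0.0, -0.0]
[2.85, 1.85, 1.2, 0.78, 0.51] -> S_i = 2.85*0.65^i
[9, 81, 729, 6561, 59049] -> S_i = 9*9^i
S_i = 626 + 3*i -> [626, 629, 632, 635, 638]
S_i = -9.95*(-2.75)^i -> [-9.95, 27.36, -75.25, 206.93, -569.05]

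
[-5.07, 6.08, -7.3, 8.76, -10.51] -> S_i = -5.07*(-1.20)^i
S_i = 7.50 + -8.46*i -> [7.5, -0.96, -9.42, -17.88, -26.34]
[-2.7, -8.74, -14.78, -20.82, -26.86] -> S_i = -2.70 + -6.04*i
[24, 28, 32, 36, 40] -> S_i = 24 + 4*i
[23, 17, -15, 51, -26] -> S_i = Random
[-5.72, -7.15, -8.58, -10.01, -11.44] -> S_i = -5.72 + -1.43*i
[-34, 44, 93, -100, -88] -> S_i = Random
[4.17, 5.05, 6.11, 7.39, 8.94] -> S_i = 4.17*1.21^i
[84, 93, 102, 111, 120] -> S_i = 84 + 9*i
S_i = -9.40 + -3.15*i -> [-9.4, -12.55, -15.7, -18.85, -22.0]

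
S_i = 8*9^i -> [8, 72, 648, 5832, 52488]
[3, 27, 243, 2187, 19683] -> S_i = 3*9^i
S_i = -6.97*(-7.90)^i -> [-6.97, 55.06, -435.0, 3436.48, -27148.21]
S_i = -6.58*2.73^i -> [-6.58, -17.96, -49.04, -133.88, -365.49]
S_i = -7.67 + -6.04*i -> [-7.67, -13.71, -19.75, -25.79, -31.83]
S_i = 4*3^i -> [4, 12, 36, 108, 324]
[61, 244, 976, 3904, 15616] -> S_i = 61*4^i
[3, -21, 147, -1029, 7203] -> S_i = 3*-7^i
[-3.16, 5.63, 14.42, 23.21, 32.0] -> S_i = -3.16 + 8.79*i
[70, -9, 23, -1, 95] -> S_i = Random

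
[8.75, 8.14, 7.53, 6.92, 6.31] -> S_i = 8.75 + -0.61*i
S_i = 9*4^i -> [9, 36, 144, 576, 2304]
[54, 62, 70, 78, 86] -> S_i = 54 + 8*i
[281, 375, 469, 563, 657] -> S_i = 281 + 94*i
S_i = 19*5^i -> [19, 95, 475, 2375, 11875]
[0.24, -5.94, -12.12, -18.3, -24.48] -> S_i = 0.24 + -6.18*i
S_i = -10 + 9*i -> [-10, -1, 8, 17, 26]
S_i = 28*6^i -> [28, 168, 1008, 6048, 36288]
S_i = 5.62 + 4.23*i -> [5.62, 9.85, 14.08, 18.31, 22.54]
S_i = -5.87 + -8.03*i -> [-5.87, -13.9, -21.93, -29.96, -37.99]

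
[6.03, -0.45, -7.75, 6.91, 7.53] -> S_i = Random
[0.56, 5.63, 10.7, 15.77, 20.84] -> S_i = 0.56 + 5.07*i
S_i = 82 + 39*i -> [82, 121, 160, 199, 238]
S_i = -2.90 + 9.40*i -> [-2.9, 6.5, 15.9, 25.3, 34.7]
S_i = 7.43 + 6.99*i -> [7.43, 14.42, 21.41, 28.4, 35.39]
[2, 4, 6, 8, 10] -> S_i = 2 + 2*i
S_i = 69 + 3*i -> [69, 72, 75, 78, 81]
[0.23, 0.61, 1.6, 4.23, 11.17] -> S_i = 0.23*2.64^i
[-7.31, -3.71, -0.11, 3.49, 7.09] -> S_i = -7.31 + 3.60*i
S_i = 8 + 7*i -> [8, 15, 22, 29, 36]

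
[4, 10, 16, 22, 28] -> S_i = 4 + 6*i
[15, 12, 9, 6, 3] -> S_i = 15 + -3*i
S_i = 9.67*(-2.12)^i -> [9.67, -20.5, 43.46, -92.14, 195.33]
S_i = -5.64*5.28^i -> [-5.64, -29.78, -157.23, -830.2, -4383.44]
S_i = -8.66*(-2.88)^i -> [-8.66, 24.94, -71.83, 206.87, -595.78]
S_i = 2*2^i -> [2, 4, 8, 16, 32]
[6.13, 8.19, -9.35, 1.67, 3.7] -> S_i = Random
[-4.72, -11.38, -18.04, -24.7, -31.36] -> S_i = -4.72 + -6.66*i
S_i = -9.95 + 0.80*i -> [-9.95, -9.15, -8.35, -7.55, -6.75]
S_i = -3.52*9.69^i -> [-3.52, -34.11, -330.51, -3202.68, -31034.0]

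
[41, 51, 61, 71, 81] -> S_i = 41 + 10*i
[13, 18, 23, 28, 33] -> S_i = 13 + 5*i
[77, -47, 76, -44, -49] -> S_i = Random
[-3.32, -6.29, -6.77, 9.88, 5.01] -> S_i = Random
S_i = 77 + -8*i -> [77, 69, 61, 53, 45]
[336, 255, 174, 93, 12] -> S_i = 336 + -81*i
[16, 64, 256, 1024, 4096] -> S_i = 16*4^i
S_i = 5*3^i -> [5, 15, 45, 135, 405]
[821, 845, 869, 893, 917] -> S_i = 821 + 24*i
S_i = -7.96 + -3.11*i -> [-7.96, -11.07, -14.18, -17.29, -20.4]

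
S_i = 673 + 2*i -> [673, 675, 677, 679, 681]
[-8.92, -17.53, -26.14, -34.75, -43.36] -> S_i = -8.92 + -8.61*i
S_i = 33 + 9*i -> [33, 42, 51, 60, 69]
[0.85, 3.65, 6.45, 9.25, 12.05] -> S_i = 0.85 + 2.80*i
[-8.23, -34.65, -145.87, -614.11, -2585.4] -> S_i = -8.23*4.21^i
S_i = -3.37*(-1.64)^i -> [-3.37, 5.53, -9.06, 14.86, -24.38]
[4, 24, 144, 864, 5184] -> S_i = 4*6^i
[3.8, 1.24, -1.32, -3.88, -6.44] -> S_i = 3.80 + -2.56*i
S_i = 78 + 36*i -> [78, 114, 150, 186, 222]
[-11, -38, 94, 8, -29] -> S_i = Random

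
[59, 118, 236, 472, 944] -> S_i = 59*2^i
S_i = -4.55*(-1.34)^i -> [-4.55, 6.1, -8.17, 10.95, -14.67]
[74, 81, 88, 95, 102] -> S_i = 74 + 7*i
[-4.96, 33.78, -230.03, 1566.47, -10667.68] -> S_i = -4.96*(-6.81)^i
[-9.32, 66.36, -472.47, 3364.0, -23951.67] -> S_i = -9.32*(-7.12)^i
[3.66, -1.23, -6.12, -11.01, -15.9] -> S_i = 3.66 + -4.89*i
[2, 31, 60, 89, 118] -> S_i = 2 + 29*i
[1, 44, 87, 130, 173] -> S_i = 1 + 43*i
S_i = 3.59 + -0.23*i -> [3.59, 3.36, 3.13, 2.9, 2.67]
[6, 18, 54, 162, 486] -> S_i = 6*3^i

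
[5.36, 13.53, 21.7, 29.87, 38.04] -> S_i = 5.36 + 8.17*i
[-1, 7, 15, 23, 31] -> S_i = -1 + 8*i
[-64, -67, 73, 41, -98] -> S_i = Random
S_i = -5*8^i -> [-5, -40, -320, -2560, -20480]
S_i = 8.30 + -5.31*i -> [8.3, 2.99, -2.32, -7.63, -12.94]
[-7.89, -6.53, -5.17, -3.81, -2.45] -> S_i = -7.89 + 1.36*i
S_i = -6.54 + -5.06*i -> [-6.54, -11.6, -16.66, -21.72, -26.78]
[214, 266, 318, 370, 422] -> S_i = 214 + 52*i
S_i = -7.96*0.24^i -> [-7.96, -1.91, -0.46, -0.11, -0.03]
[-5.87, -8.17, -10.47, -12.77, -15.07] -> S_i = -5.87 + -2.30*i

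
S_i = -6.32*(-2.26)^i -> [-6.32, 14.28, -32.28, 72.95, -164.87]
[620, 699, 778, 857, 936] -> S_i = 620 + 79*i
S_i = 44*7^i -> [44, 308, 2156, 15092, 105644]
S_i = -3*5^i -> [-3, -15, -75, -375, -1875]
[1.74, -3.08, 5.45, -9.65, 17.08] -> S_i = 1.74*(-1.77)^i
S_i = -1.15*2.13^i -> [-1.15, -2.45, -5.22, -11.11, -23.67]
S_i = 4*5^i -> [4, 20, 100, 500, 2500]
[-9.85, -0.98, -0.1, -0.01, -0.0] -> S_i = -9.85*0.10^i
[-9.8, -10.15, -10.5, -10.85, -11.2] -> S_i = -9.80 + -0.35*i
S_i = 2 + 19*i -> [2, 21, 40, 59, 78]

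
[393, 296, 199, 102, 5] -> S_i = 393 + -97*i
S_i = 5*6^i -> [5, 30, 180, 1080, 6480]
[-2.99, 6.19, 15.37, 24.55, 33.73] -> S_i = -2.99 + 9.18*i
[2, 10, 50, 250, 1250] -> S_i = 2*5^i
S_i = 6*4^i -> [6, 24, 96, 384, 1536]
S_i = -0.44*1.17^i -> [-0.44, -0.51, -0.6, -0.7, -0.82]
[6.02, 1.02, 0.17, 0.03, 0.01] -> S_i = 6.02*0.17^i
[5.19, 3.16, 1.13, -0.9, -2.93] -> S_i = 5.19 + -2.03*i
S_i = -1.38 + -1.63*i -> [-1.38, -3.01, -4.64, -6.27, -7.9]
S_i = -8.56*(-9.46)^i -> [-8.56, 80.98, -766.05, 7246.81, -68554.87]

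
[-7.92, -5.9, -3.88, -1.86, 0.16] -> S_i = -7.92 + 2.02*i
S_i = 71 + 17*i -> [71, 88, 105, 122, 139]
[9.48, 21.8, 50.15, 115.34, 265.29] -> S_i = 9.48*2.30^i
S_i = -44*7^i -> [-44, -308, -2156, -15092, -105644]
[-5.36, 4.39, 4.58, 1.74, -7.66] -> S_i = Random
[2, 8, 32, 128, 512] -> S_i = 2*4^i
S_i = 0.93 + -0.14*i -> [0.93, 0.79, 0.65, 0.51, 0.37]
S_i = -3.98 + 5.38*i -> [-3.98, 1.4, 6.78, 12.16, 17.54]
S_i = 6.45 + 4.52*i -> [6.45, 10.97, 15.49, 20.01, 24.53]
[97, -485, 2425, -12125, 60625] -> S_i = 97*-5^i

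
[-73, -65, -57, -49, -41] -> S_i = -73 + 8*i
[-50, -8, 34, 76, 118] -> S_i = -50 + 42*i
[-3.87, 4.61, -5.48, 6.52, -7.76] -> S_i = -3.87*(-1.19)^i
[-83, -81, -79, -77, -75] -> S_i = -83 + 2*i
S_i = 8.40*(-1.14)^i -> [8.4, -9.58, 10.92, -12.44, 14.19]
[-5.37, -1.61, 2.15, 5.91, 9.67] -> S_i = -5.37 + 3.76*i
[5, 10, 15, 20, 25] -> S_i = 5 + 5*i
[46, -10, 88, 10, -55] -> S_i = Random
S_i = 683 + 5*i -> [683, 688, 693, 698, 703]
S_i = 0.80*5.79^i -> [0.8, 4.63, 26.82, 155.28, 899.09]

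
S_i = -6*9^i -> [-6, -54, -486, -4374, -39366]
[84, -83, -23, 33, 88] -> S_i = Random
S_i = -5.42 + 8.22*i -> [-5.42, 2.8, 11.02, 19.24, 27.46]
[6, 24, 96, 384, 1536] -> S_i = 6*4^i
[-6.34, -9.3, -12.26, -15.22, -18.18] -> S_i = -6.34 + -2.96*i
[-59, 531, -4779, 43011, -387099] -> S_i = -59*-9^i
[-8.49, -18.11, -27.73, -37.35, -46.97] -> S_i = -8.49 + -9.62*i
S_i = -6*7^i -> [-6, -42, -294, -2058, -14406]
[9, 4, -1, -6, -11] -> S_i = 9 + -5*i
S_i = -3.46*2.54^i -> [-3.46, -8.79, -22.32, -56.7, -144.02]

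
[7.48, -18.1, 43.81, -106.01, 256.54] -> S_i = 7.48*(-2.42)^i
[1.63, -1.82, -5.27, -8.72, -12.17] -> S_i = 1.63 + -3.45*i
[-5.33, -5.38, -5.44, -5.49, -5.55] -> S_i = -5.33*1.01^i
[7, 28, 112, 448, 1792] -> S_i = 7*4^i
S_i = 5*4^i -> [5, 20, 80, 320, 1280]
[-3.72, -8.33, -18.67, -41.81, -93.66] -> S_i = -3.72*2.24^i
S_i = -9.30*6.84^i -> [-9.3, -63.61, -435.11, -2976.13, -20356.7]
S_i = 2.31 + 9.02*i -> [2.31, 11.33, 20.35, 29.37, 38.39]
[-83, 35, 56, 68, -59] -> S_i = Random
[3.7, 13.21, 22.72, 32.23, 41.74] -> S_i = 3.70 + 9.51*i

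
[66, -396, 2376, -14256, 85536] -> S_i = 66*-6^i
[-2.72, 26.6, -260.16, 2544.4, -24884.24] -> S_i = -2.72*(-9.78)^i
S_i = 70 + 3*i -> [70, 73, 76, 79, 82]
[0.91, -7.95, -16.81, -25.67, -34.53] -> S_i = 0.91 + -8.86*i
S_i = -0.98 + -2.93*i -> [-0.98, -3.91, -6.84, -9.77, -12.7]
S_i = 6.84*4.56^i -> [6.84, 31.19, 142.23, 648.56, 2957.44]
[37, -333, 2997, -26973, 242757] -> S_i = 37*-9^i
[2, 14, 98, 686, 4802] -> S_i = 2*7^i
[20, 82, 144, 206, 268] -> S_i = 20 + 62*i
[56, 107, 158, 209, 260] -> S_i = 56 + 51*i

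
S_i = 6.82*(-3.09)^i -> [6.82, -21.07, 65.12, -201.21, 621.75]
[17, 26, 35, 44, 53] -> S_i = 17 + 9*i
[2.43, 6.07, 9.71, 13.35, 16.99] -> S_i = 2.43 + 3.64*i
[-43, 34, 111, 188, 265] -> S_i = -43 + 77*i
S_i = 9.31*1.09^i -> [9.31, 10.15, 11.06, 12.06, 13.14]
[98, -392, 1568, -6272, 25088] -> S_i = 98*-4^i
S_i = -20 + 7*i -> [-20, -13, -6, 1, 8]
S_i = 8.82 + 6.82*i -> [8.82, 15.64, 22.46, 29.28, 36.1]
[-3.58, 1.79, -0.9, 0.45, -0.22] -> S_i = -3.58*(-0.50)^i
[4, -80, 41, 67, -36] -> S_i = Random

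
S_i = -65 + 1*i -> [-65, -64, -63, -62, -61]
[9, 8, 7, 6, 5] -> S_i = 9 + -1*i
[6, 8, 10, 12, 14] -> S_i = 6 + 2*i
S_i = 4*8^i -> [4, 32, 256, 2048, 16384]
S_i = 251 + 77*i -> [251, 328, 405, 482, 559]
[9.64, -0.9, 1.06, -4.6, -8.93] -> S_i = Random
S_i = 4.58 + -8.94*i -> [4.58, -4.36, -13.3, -22.24, -31.18]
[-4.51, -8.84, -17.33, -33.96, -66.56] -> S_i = -4.51*1.96^i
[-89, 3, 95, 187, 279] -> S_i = -89 + 92*i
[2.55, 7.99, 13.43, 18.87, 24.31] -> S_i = 2.55 + 5.44*i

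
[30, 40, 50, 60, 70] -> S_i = 30 + 10*i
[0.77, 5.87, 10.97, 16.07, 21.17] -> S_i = 0.77 + 5.10*i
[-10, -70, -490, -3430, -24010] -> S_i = -10*7^i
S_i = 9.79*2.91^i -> [9.79, 28.49, 82.9, 241.25, 702.03]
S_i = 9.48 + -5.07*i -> [9.48, 4.41, -0.66, -5.73, -10.8]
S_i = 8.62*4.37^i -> [8.62, 37.67, 164.62, 719.37, 3143.64]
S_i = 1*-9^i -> [1, -9, 81, -729, 6561]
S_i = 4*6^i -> [4, 24, 144, 864, 5184]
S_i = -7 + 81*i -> [-7, 74, 155, 236, 317]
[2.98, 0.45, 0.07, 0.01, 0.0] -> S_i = 2.98*0.15^i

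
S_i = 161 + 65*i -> [161, 226, 291, 356, 421]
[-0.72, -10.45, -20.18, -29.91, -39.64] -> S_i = -0.72 + -9.73*i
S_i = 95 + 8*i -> [95, 103, 111, 119, 127]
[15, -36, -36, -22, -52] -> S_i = Random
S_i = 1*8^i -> [1, 8, 64, 512, 4096]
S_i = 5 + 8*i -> [5, 13, 21, 29, 37]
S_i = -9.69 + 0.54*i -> [-9.69, -9.15, -8.61, -8.07, -7.53]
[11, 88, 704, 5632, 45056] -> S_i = 11*8^i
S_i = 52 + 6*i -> [52, 58, 64, 70, 76]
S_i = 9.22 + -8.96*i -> [9.22, 0.26, -8.7, -17.66, -26.62]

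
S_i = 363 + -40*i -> [363, 323, 283, 243, 203]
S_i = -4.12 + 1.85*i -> [-4.12, -2.27, -0.42, 1.43, 3.28]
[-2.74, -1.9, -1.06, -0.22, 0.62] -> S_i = -2.74 + 0.84*i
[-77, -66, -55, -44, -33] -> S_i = -77 + 11*i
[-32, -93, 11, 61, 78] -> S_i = Random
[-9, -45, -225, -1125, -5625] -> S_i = -9*5^i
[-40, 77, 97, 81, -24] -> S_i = Random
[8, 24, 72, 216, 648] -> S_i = 8*3^i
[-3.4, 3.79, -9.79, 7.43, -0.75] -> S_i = Random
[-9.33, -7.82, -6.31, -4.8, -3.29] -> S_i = -9.33 + 1.51*i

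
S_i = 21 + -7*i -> [21, 14, 7, 0, -7]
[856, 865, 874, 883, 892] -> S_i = 856 + 9*i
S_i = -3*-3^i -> [-3, 9, -27, 81, -243]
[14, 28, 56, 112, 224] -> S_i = 14*2^i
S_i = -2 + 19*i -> [-2, 17, 36, 55, 74]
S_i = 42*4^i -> [42, 168, 672, 2688, 10752]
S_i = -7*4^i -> [-7, -28, -112, -448, -1792]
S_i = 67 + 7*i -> [67, 74, 81, 88, 95]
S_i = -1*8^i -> [-1, -8, -64, -512, -4096]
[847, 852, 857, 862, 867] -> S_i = 847 + 5*i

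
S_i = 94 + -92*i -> [94, 2, -90, -182, -274]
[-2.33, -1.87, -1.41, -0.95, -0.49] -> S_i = -2.33 + 0.46*i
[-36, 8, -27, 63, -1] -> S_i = Random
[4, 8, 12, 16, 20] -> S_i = 4 + 4*i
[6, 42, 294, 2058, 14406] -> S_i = 6*7^i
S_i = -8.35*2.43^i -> [-8.35, -20.29, -49.31, -119.81, -291.15]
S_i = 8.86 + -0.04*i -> [8.86, 8.82, 8.78, 8.74, 8.7]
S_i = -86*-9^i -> [-86, 774, -6966, 62694, -564246]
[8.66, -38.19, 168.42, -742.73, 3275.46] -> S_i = 8.66*(-4.41)^i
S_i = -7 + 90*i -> [-7, 83, 173, 263, 353]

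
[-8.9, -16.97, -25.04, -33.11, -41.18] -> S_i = -8.90 + -8.07*i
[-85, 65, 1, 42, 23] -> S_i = Random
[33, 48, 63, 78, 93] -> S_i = 33 + 15*i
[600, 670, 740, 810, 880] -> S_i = 600 + 70*i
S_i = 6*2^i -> [6, 12, 24, 48, 96]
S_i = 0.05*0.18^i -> [0.05, 0.01, 0.0, 0.0, 0.0]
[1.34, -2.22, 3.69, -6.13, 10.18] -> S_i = 1.34*(-1.66)^i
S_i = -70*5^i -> [-70, -350, -1750, -8750, -43750]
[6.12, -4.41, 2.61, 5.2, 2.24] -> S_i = Random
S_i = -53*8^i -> [-53, -424, -3392, -27136, -217088]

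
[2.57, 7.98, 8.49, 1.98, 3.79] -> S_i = Random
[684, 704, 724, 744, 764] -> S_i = 684 + 20*i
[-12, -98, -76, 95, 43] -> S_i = Random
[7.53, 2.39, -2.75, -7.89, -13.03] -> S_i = 7.53 + -5.14*i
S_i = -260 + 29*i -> [-260, -231, -202, -173, -144]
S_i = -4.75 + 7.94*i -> [-4.75, 3.19, 11.13, 19.07, 27.01]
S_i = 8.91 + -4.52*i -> [8.91, 4.39, -0.13, -4.65, -9.17]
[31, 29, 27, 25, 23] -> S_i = 31 + -2*i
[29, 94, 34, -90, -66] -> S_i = Random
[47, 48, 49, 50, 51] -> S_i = 47 + 1*i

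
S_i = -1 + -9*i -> [-1, -10, -19, -28, -37]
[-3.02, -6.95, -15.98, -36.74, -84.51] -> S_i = -3.02*2.30^i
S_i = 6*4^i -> [6, 24, 96, 384, 1536]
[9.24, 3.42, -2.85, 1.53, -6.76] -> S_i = Random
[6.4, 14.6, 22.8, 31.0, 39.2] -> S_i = 6.40 + 8.20*i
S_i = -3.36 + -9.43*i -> [-3.36, -12.79, -22.22, -31.65, -41.08]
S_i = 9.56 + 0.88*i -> [9.56, 10.44, 11.32, 12.2, 13.08]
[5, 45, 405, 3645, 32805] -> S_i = 5*9^i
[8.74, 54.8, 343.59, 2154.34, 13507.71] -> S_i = 8.74*6.27^i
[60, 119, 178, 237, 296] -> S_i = 60 + 59*i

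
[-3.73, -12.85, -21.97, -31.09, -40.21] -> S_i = -3.73 + -9.12*i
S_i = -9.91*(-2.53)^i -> [-9.91, 25.07, -63.43, 160.49, -406.03]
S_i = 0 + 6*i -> [0, 6, 12, 18, 24]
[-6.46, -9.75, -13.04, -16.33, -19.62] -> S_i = -6.46 + -3.29*i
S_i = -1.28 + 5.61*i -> [-1.28, 4.33, 9.94, 15.55, 21.16]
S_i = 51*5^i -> [51, 255, 1275, 6375, 31875]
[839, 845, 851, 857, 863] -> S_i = 839 + 6*i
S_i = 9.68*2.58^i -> [9.68, 24.97, 64.43, 166.24, 428.9]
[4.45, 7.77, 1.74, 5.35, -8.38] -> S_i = Random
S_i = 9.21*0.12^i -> [9.21, 1.11, 0.13, 0.02, 0.0]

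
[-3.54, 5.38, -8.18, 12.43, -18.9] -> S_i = -3.54*(-1.52)^i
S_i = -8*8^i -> [-8, -64, -512, -4096, -32768]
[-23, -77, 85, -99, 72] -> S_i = Random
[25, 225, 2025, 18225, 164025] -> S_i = 25*9^i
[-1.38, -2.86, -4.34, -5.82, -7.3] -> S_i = -1.38 + -1.48*i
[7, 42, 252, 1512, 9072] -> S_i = 7*6^i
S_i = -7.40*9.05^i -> [-7.4, -66.97, -606.08, -5485.01, -49639.34]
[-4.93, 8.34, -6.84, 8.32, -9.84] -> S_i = Random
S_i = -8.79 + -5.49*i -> [-8.79, -14.28, -19.77, -25.26, -30.75]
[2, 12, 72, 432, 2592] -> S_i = 2*6^i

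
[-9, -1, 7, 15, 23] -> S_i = -9 + 8*i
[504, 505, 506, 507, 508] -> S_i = 504 + 1*i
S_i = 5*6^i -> [5, 30, 180, 1080, 6480]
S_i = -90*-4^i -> [-90, 360, -1440, 5760, -23040]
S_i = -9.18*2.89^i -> [-9.18, -26.53, -76.67, -221.58, -640.37]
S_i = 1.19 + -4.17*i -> [1.19, -2.98, -7.15, -11.32, -15.49]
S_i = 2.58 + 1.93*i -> [2.58, 4.51, 6.44, 8.37, 10.3]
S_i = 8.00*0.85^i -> [8.0, 6.8, 5.78, 4.91, 4.18]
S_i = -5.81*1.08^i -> [-5.81, -6.27, -6.78, -7.32, -7.9]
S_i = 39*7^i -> [39, 273, 1911, 13377, 93639]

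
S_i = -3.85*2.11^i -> [-3.85, -8.12, -17.14, -36.17, -76.31]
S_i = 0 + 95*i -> [0, 95, 190, 285, 380]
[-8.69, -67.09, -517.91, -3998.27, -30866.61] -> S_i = -8.69*7.72^i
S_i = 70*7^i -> [70, 490, 3430, 24010, 168070]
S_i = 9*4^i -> [9, 36, 144, 576, 2304]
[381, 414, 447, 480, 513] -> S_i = 381 + 33*i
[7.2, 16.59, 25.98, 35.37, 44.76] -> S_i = 7.20 + 9.39*i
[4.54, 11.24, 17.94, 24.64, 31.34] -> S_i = 4.54 + 6.70*i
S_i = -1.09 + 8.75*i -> [-1.09, 7.66, 16.41, 25.16, 33.91]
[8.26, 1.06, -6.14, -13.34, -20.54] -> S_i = 8.26 + -7.20*i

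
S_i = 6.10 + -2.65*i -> [6.1, 3.45, 0.8, -1.85, -4.5]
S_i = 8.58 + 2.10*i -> [8.58, 10.68, 12.78, 14.88, 16.98]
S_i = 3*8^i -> [3, 24, 192, 1536, 12288]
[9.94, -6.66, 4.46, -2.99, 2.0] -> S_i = 9.94*(-0.67)^i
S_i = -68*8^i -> [-68, -544, -4352, -34816, -278528]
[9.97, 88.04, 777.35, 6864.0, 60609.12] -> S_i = 9.97*8.83^i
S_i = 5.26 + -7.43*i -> [5.26, -2.17, -9.6, -17.03, -24.46]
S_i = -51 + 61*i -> [-51, 10, 71, 132, 193]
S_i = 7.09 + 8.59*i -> [7.09, 15.68, 24.27, 32.86, 41.45]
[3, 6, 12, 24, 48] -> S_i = 3*2^i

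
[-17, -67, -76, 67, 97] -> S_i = Random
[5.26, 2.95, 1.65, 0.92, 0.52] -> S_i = 5.26*0.56^i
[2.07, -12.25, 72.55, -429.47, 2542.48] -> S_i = 2.07*(-5.92)^i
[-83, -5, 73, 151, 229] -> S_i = -83 + 78*i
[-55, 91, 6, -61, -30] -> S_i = Random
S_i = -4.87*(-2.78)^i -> [-4.87, 13.54, -37.64, 104.63, -290.88]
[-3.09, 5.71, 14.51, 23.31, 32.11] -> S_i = -3.09 + 8.80*i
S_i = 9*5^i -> [9, 45, 225, 1125, 5625]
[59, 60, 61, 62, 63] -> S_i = 59 + 1*i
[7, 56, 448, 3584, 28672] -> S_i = 7*8^i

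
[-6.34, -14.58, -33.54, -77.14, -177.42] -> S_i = -6.34*2.30^i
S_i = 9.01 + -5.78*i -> [9.01, 3.23, -2.55, -8.33, -14.11]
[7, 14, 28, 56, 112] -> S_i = 7*2^i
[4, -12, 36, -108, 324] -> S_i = 4*-3^i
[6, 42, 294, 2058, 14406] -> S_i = 6*7^i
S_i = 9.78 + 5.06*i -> [9.78, 14.84, 19.9, 24.96, 30.02]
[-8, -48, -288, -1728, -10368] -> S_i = -8*6^i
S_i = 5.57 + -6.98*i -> [5.57, -1.41, -8.39, -15.37, -22.35]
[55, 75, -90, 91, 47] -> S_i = Random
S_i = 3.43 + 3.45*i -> [3.43, 6.88, 10.33, 13.78, 17.23]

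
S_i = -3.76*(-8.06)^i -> [-3.76, 30.31, -244.26, 1968.76, -15868.21]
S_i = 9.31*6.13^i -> [9.31, 57.07, 349.84, 2144.52, 13145.94]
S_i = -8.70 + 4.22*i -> [-8.7, -4.48, -0.26, 3.96, 8.18]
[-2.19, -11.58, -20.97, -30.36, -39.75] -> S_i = -2.19 + -9.39*i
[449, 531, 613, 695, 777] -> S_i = 449 + 82*i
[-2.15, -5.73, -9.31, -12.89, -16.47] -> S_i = -2.15 + -3.58*i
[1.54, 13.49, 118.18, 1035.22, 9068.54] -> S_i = 1.54*8.76^i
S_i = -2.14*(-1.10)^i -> [-2.14, 2.35, -2.59, 2.85, -3.13]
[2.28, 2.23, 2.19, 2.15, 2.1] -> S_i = 2.28*0.98^i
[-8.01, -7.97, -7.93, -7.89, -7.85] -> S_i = -8.01 + 0.04*i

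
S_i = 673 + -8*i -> [673, 665, 657, 649, 641]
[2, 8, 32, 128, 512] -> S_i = 2*4^i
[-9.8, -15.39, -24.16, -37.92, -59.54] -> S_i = -9.80*1.57^i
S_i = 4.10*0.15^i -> [4.1, 0.61, 0.09, 0.01, 0.0]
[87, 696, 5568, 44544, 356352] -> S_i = 87*8^i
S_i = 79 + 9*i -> [79, 88, 97, 106, 115]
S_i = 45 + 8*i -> [45, 53, 61, 69, 77]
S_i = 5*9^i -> [5, 45, 405, 3645, 32805]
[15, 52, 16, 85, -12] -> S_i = Random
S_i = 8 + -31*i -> [8, -23, -54, -85, -116]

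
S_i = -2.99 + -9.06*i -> [-2.99, -12.05, -21.11, -30.17, -39.23]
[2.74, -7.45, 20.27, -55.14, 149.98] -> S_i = 2.74*(-2.72)^i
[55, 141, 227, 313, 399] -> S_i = 55 + 86*i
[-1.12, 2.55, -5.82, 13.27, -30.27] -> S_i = -1.12*(-2.28)^i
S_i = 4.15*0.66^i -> [4.15, 2.74, 1.81, 1.19, 0.79]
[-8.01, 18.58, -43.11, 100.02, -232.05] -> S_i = -8.01*(-2.32)^i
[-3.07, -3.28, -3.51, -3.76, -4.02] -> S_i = -3.07*1.07^i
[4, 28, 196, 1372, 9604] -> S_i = 4*7^i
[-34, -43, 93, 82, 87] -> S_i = Random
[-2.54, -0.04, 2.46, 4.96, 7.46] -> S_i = -2.54 + 2.50*i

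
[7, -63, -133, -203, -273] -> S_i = 7 + -70*i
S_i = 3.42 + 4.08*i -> [3.42, 7.5, 11.58, 15.66, 19.74]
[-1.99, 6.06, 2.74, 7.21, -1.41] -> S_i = Random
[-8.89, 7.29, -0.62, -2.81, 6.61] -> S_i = Random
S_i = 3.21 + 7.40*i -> [3.21, 10.61, 18.01, 25.41, 32.81]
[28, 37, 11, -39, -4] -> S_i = Random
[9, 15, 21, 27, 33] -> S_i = 9 + 6*i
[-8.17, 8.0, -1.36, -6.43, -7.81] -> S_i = Random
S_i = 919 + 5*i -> [919, 924, 929, 934, 939]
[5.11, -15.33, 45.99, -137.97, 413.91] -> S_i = 5.11*(-3.00)^i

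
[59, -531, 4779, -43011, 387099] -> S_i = 59*-9^i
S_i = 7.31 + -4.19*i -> [7.31, 3.12, -1.07, -5.26, -9.45]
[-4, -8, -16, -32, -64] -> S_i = -4*2^i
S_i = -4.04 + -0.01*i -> [-4.04, -4.05, -4.06, -4.07, -4.08]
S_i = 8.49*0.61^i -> [8.49, 5.18, 3.16, 1.93, 1.18]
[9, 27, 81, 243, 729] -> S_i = 9*3^i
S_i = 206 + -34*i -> [206, 172, 138, 104, 70]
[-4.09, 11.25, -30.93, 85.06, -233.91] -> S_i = -4.09*(-2.75)^i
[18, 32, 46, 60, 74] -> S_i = 18 + 14*i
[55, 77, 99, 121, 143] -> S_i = 55 + 22*i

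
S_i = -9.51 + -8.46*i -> [-9.51, -17.97, -26.43, -34.89, -43.35]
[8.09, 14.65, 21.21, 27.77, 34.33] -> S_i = 8.09 + 6.56*i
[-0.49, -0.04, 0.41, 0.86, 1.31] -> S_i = -0.49 + 0.45*i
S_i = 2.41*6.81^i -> [2.41, 16.41, 111.77, 761.13, 5183.29]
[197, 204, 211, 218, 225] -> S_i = 197 + 7*i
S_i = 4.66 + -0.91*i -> [4.66, 3.75, 2.84, 1.93, 1.02]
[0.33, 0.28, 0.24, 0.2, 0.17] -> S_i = 0.33*0.85^i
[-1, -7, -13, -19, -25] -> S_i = -1 + -6*i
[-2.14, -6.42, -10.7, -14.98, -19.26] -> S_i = -2.14 + -4.28*i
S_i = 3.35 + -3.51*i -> [3.35, -0.16, -3.67, -7.18, -10.69]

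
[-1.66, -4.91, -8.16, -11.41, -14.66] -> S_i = -1.66 + -3.25*i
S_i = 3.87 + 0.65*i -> [3.87, 4.52, 5.17, 5.82, 6.47]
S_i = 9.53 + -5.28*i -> [9.53, 4.25, -1.03, -6.31, -11.59]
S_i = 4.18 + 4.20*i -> [4.18, 8.38, 12.58, 16.78, 20.98]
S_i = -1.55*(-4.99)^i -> [-1.55, 7.73, -38.6, 192.59, -961.02]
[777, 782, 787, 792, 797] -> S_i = 777 + 5*i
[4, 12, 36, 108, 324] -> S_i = 4*3^i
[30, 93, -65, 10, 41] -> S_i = Random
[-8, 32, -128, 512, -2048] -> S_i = -8*-4^i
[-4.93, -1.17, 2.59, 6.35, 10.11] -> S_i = -4.93 + 3.76*i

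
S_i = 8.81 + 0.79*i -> [8.81, 9.6, 10.39, 11.18, 11.97]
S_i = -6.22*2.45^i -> [-6.22, -15.24, -37.34, -91.47, -224.11]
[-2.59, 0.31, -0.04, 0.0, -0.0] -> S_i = -2.59*(-0.12)^i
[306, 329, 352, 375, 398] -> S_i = 306 + 23*i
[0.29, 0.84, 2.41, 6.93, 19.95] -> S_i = 0.29*2.88^i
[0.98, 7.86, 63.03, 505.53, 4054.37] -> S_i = 0.98*8.02^i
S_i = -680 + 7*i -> [-680, -673, -666, -659, -652]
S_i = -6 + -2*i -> [-6, -8, -10, -12, -14]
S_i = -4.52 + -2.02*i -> [-4.52, -6.54, -8.56, -10.58, -12.6]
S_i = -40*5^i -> [-40, -200, -1000, -5000, -25000]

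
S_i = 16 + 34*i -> [16, 50, 84, 118, 152]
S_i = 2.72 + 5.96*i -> [2.72, 8.68, 14.64, 20.6, 26.56]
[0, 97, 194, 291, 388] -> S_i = 0 + 97*i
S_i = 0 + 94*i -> [0, 94, 188, 282, 376]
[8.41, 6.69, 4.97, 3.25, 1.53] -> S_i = 8.41 + -1.72*i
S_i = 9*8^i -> [9, 72, 576, 4608, 36864]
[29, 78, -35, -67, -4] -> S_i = Random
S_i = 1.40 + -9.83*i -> [1.4, -8.43, -18.26, -28.09, -37.92]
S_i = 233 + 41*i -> [233, 274, 315, 356, 397]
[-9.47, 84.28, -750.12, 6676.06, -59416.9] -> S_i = -9.47*(-8.90)^i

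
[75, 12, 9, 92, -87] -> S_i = Random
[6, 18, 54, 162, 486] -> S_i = 6*3^i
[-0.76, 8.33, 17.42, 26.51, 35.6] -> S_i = -0.76 + 9.09*i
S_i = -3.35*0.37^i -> [-3.35, -1.24, -0.46, -0.17, -0.06]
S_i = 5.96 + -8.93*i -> [5.96, -2.97, -11.9, -20.83, -29.76]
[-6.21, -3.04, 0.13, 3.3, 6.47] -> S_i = -6.21 + 3.17*i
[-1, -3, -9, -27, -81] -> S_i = -1*3^i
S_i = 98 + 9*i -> [98, 107, 116, 125, 134]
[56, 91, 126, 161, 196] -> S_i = 56 + 35*i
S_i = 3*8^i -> [3, 24, 192, 1536, 12288]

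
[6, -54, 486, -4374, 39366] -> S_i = 6*-9^i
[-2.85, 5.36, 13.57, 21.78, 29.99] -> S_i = -2.85 + 8.21*i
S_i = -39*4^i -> [-39, -156, -624, -2496, -9984]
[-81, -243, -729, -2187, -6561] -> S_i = -81*3^i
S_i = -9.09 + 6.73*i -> [-9.09, -2.36, 4.37, 11.1, 17.83]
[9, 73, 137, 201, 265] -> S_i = 9 + 64*i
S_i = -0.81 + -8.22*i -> [-0.81, -9.03, -17.25, -25.47, -33.69]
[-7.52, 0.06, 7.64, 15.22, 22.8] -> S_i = -7.52 + 7.58*i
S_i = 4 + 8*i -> [4, 12, 20, 28, 36]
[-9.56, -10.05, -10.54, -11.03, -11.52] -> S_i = -9.56 + -0.49*i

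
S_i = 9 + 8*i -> [9, 17, 25, 33, 41]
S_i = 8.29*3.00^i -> [8.29, 24.87, 74.61, 223.83, 671.49]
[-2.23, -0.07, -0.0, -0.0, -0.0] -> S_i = -2.23*0.03^i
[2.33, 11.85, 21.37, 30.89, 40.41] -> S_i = 2.33 + 9.52*i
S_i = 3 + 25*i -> [3, 28, 53, 78, 103]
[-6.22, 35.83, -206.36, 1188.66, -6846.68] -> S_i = -6.22*(-5.76)^i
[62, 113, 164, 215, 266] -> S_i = 62 + 51*i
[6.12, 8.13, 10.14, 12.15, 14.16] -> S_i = 6.12 + 2.01*i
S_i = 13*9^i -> [13, 117, 1053, 9477, 85293]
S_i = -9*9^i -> [-9, -81, -729, -6561, -59049]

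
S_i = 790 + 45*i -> [790, 835, 880, 925, 970]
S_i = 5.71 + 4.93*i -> [5.71, 10.64, 15.57, 20.5, 25.43]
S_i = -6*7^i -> [-6, -42, -294, -2058, -14406]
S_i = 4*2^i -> [4, 8, 16, 32, 64]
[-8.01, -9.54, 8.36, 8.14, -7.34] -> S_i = Random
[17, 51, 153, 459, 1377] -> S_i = 17*3^i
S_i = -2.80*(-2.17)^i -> [-2.8, 6.08, -13.18, 28.61, -62.09]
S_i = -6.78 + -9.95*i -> [-6.78, -16.73, -26.68, -36.63, -46.58]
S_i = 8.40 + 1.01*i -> [8.4, 9.41, 10.42, 11.43, 12.44]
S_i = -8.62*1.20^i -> [-8.62, -10.34, -12.41, -14.9, -17.87]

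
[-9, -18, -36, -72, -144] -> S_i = -9*2^i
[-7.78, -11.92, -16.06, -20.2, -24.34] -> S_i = -7.78 + -4.14*i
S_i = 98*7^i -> [98, 686, 4802, 33614, 235298]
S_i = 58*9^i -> [58, 522, 4698, 42282, 380538]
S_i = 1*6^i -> [1, 6, 36, 216, 1296]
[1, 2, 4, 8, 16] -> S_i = 1*2^i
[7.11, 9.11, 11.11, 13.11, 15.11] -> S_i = 7.11 + 2.00*i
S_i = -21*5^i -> [-21, -105, -525, -2625, -13125]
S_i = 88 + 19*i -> [88, 107, 126, 145, 164]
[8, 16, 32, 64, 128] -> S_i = 8*2^i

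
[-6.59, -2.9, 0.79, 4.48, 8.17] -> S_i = -6.59 + 3.69*i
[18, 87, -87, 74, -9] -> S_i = Random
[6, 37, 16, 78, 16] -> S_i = Random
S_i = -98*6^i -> [-98, -588, -3528, -21168, -127008]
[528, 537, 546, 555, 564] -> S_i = 528 + 9*i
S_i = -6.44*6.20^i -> [-6.44, -39.93, -247.55, -1534.83, -9515.96]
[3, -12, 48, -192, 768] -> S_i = 3*-4^i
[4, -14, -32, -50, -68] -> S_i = 4 + -18*i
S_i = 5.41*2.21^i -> [5.41, 11.96, 26.42, 58.39, 129.05]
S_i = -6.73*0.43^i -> [-6.73, -2.89, -1.24, -0.54, -0.23]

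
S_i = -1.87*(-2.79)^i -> [-1.87, 5.22, -14.56, 40.61, -113.31]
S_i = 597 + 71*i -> [597, 668, 739, 810, 881]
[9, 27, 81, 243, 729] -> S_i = 9*3^i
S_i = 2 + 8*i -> [2, 10, 18, 26, 34]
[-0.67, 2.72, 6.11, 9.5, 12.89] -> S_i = -0.67 + 3.39*i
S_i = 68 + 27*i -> [68, 95, 122, 149, 176]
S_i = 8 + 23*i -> [8, 31, 54, 77, 100]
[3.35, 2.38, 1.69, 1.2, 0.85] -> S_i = 3.35*0.71^i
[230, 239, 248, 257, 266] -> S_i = 230 + 9*i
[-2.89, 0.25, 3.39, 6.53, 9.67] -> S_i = -2.89 + 3.14*i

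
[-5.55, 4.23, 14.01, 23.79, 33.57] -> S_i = -5.55 + 9.78*i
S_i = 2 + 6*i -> [2, 8, 14, 20, 26]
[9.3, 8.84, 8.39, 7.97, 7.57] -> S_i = 9.30*0.95^i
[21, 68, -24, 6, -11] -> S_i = Random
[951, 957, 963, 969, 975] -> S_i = 951 + 6*i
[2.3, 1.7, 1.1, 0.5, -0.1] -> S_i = 2.30 + -0.60*i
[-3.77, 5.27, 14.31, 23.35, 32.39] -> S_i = -3.77 + 9.04*i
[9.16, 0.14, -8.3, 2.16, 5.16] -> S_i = Random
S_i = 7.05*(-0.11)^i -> [7.05, -0.78, 0.09, -0.01, 0.0]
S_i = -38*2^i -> [-38, -76, -152, -304, -608]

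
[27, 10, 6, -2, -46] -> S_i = Random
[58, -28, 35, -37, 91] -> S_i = Random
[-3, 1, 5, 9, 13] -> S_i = -3 + 4*i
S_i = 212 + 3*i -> [212, 215, 218, 221, 224]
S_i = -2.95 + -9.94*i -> [-2.95, -12.89, -22.83, -32.77, -42.71]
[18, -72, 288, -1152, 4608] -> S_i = 18*-4^i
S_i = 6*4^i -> [6, 24, 96, 384, 1536]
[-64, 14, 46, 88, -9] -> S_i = Random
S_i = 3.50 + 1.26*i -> [3.5, 4.76, 6.02, 7.28, 8.54]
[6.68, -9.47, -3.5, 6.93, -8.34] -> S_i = Random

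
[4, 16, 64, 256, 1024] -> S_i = 4*4^i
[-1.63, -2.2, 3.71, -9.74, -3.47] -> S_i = Random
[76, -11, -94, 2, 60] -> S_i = Random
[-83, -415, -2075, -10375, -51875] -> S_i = -83*5^i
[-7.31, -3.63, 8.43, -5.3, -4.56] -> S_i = Random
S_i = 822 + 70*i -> [822, 892, 962, 1032, 1102]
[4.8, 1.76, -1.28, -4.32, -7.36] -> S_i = 4.80 + -3.04*i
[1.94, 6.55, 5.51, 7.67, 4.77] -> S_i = Random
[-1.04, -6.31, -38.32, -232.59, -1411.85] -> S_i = -1.04*6.07^i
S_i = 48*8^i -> [48, 384, 3072, 24576, 196608]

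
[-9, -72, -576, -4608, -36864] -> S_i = -9*8^i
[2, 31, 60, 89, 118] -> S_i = 2 + 29*i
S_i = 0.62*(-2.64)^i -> [0.62, -1.64, 4.32, -11.41, 30.12]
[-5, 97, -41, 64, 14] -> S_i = Random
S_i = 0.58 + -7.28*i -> [0.58, -6.7, -13.98, -21.26, -28.54]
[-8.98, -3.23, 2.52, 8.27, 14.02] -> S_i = -8.98 + 5.75*i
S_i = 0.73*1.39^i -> [0.73, 1.01, 1.41, 1.96, 2.73]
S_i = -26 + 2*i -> [-26, -24, -22, -20, -18]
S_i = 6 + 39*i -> [6, 45, 84, 123, 162]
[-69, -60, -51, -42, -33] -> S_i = -69 + 9*i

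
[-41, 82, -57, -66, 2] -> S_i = Random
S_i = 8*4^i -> [8, 32, 128, 512, 2048]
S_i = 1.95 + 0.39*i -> [1.95, 2.34, 2.73, 3.12, 3.51]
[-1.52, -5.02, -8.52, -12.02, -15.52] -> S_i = -1.52 + -3.50*i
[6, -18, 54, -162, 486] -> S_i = 6*-3^i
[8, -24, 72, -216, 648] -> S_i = 8*-3^i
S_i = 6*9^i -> [6, 54, 486, 4374, 39366]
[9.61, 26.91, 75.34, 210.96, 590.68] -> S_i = 9.61*2.80^i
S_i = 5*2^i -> [5, 10, 20, 40, 80]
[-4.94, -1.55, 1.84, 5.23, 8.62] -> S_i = -4.94 + 3.39*i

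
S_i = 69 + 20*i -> [69, 89, 109, 129, 149]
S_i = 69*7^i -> [69, 483, 3381, 23667, 165669]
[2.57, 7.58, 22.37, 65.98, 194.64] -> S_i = 2.57*2.95^i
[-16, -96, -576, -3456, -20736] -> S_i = -16*6^i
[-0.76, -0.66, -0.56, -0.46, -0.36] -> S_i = -0.76 + 0.10*i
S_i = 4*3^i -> [4, 12, 36, 108, 324]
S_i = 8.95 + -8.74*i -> [8.95, 0.21, -8.53, -17.27, -26.01]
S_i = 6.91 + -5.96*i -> [6.91, 0.95, -5.01, -10.97, -16.93]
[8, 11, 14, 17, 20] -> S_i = 8 + 3*i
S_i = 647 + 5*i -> [647, 652, 657, 662, 667]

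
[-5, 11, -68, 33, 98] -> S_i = Random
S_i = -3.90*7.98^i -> [-3.9, -31.12, -248.35, -1981.86, -15815.25]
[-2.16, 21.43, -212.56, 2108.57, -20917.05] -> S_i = -2.16*(-9.92)^i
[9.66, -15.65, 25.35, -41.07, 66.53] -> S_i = 9.66*(-1.62)^i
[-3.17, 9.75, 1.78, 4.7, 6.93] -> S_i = Random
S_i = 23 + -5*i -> [23, 18, 13, 8, 3]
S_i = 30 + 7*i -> [30, 37, 44, 51, 58]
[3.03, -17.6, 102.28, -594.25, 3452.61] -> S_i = 3.03*(-5.81)^i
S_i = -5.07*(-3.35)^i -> [-5.07, 16.98, -56.9, 190.61, -638.54]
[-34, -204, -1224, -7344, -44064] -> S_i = -34*6^i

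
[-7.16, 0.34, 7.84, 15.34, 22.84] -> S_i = -7.16 + 7.50*i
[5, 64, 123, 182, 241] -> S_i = 5 + 59*i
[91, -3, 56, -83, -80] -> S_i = Random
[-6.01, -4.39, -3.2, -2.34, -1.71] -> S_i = -6.01*0.73^i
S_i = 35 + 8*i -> [35, 43, 51, 59, 67]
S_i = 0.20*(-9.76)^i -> [0.2, -1.95, 19.05, -185.94, 1814.8]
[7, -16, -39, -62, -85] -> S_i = 7 + -23*i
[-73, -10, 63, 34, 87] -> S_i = Random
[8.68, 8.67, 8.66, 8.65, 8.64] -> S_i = 8.68 + -0.01*i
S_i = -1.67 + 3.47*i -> [-1.67, 1.8, 5.27, 8.74, 12.21]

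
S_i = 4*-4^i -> [4, -16, 64, -256, 1024]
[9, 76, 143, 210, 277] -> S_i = 9 + 67*i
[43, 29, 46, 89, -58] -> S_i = Random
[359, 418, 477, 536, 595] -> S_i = 359 + 59*i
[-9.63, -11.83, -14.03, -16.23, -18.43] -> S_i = -9.63 + -2.20*i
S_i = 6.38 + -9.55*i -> [6.38, -3.17, -12.72, -22.27, -31.82]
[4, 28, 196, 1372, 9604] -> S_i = 4*7^i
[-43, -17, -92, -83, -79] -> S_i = Random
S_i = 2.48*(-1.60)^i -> [2.48, -3.97, 6.35, -10.16, 16.25]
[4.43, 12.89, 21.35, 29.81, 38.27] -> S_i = 4.43 + 8.46*i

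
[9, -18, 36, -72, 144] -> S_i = 9*-2^i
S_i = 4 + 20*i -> [4, 24, 44, 64, 84]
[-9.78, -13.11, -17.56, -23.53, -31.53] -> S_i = -9.78*1.34^i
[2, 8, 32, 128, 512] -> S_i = 2*4^i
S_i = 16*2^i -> [16, 32, 64, 128, 256]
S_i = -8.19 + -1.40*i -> [-8.19, -9.59, -10.99, -12.39, -13.79]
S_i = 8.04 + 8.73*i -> [8.04, 16.77, 25.5, 34.23, 42.96]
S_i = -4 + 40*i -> [-4, 36, 76, 116, 156]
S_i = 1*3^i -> [1, 3, 9, 27, 81]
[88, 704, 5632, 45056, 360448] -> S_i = 88*8^i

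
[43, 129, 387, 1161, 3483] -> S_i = 43*3^i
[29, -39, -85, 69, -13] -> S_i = Random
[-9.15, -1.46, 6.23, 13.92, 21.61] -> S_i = -9.15 + 7.69*i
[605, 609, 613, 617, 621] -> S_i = 605 + 4*i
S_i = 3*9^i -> [3, 27, 243, 2187, 19683]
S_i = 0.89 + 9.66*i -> [0.89, 10.55, 20.21, 29.87, 39.53]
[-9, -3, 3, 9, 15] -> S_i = -9 + 6*i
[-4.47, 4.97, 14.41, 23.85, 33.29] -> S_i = -4.47 + 9.44*i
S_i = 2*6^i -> [2, 12, 72, 432, 2592]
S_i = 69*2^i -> [69, 138, 276, 552, 1104]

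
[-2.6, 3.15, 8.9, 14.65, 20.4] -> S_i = -2.60 + 5.75*i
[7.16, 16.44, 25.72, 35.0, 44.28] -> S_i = 7.16 + 9.28*i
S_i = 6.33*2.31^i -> [6.33, 14.62, 33.78, 78.03, 180.24]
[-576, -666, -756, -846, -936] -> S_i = -576 + -90*i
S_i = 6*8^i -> [6, 48, 384, 3072, 24576]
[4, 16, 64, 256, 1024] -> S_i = 4*4^i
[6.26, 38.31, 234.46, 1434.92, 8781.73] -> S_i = 6.26*6.12^i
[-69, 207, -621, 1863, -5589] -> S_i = -69*-3^i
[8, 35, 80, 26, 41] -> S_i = Random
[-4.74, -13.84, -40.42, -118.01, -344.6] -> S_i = -4.74*2.92^i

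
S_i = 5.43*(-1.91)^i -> [5.43, -10.37, 19.81, -37.84, 72.27]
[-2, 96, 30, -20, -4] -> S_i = Random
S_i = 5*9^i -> [5, 45, 405, 3645, 32805]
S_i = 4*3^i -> [4, 12, 36, 108, 324]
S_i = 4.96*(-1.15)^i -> [4.96, -5.7, 6.56, -7.54, 8.68]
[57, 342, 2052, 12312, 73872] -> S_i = 57*6^i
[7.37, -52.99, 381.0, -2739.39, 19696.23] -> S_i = 7.37*(-7.19)^i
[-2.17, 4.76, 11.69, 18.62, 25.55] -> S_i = -2.17 + 6.93*i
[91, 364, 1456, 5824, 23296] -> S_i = 91*4^i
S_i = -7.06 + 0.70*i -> [-7.06, -6.36, -5.66, -4.96, -4.26]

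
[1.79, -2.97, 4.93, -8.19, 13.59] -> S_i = 1.79*(-1.66)^i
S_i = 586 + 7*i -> [586, 593, 600, 607, 614]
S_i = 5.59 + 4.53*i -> [5.59, 10.12, 14.65, 19.18, 23.71]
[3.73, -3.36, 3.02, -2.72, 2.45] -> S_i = 3.73*(-0.90)^i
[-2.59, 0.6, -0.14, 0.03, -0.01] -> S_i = -2.59*(-0.23)^i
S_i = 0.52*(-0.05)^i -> [0.52, -0.03, 0.0, -0.0, 0.0]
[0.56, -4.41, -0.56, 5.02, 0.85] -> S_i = Random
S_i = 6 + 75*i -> [6, 81, 156, 231, 306]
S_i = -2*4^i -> [-2, -8, -32, -128, -512]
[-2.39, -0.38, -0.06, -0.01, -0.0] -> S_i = -2.39*0.16^i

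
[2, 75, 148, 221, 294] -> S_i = 2 + 73*i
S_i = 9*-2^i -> [9, -18, 36, -72, 144]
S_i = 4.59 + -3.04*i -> [4.59, 1.55, -1.49, -4.53, -7.57]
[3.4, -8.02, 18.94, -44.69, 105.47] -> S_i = 3.40*(-2.36)^i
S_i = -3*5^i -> [-3, -15, -75, -375, -1875]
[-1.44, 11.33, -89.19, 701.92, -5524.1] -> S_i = -1.44*(-7.87)^i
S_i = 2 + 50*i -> [2, 52, 102, 152, 202]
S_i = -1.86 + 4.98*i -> [-1.86, 3.12, 8.1, 13.08, 18.06]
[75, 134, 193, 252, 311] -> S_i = 75 + 59*i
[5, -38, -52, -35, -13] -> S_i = Random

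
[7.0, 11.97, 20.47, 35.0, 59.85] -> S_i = 7.00*1.71^i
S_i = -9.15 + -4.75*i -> [-9.15, -13.9, -18.65, -23.4, -28.15]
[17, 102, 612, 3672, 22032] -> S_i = 17*6^i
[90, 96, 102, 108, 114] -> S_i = 90 + 6*i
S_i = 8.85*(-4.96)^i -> [8.85, -43.9, 217.72, -1079.91, 5356.36]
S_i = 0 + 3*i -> [0, 3, 6, 9, 12]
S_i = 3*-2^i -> [3, -6, 12, -24, 48]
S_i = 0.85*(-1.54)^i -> [0.85, -1.31, 2.02, -3.1, 4.78]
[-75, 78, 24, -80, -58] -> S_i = Random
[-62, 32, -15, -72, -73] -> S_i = Random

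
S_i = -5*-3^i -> [-5, 15, -45, 135, -405]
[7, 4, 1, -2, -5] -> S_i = 7 + -3*i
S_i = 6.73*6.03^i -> [6.73, 40.58, 244.71, 1475.59, 8897.83]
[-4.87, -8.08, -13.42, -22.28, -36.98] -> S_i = -4.87*1.66^i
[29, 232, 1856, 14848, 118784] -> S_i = 29*8^i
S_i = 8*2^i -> [8, 16, 32, 64, 128]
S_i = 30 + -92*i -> [30, -62, -154, -246, -338]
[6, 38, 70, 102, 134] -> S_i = 6 + 32*i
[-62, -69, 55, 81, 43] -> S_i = Random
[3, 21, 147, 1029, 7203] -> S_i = 3*7^i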